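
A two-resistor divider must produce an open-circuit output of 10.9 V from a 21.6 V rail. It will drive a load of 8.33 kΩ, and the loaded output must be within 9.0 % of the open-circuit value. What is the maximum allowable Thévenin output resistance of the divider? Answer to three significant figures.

R_th ≤ 824 Ω

Loading drop = R_th/(R_th + R_L) ≤ 0.0900, so R_th ≤ R_L · ε/(1−ε) = 8.33 kΩ × 0.0900/0.9100 = 824 Ω.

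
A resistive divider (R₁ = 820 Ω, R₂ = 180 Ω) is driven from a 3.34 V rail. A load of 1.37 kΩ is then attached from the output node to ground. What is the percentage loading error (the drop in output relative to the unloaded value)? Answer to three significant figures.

Unloaded V = 3.34 × 180/1000 = 0.60120 V.
Loaded: R₂‖R_L = 159.1 Ω, giving V = 3.34 × 159.1/979.1 = 0.54273 V.
Drop = (0.60120 − 0.54273) / 0.60120 = 9.73 %.

9.73 %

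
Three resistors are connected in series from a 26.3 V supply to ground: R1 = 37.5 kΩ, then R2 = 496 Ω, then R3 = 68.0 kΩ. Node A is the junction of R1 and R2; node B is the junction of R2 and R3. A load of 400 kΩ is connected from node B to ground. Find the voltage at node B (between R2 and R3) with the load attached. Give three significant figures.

V ≈ 15.9 V

At node B, R3 is in parallel with the load: R3‖R_L = 58120 Ω.
Below node A the resistance is R2 + (R3‖R_L) = 58620 Ω, so V_A = 26.3 × 58620/96120 = 16.04 V.
Then V_B = V_A × (R3‖R_L)/(R2 + R3‖R_L) = 16.04 × 58120/58620 = 15.9 V.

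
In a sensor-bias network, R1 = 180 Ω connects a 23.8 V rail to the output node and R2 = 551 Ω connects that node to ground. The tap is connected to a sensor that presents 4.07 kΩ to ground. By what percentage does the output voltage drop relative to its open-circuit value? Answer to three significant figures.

The divider's output (Thévenin) resistance is R1‖R2 = 135.7 Ω.
Fractional drop under load = R_th/(R_th + R_L) = 135.7 / (135.7 + 4070) = 0.03226.
So the output falls by 3.23 %.

3.23 %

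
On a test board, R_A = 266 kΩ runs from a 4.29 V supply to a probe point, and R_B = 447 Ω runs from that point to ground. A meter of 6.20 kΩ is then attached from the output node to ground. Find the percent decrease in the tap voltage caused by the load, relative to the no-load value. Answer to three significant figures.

The divider's output (Thévenin) resistance is R_A‖R_B = 446.3 Ω.
Fractional drop under load = R_th/(R_th + R_L) = 446.3 / (446.3 + 6200) = 0.06714.
So the output falls by 6.71 %.

6.71 %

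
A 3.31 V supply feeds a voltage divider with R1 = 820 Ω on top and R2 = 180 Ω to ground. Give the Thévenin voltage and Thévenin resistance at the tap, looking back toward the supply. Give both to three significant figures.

V_th = 0.596 V, R_th = 148 Ω

V_th is the open-circuit tap voltage: 3.31 × 180/(820 + 180) = 0.596 V.
With the supply zeroed, R1 and R2 appear in parallel from the tap: R_th = R1‖R2 = (820 × 180)/1000 = 148 Ω.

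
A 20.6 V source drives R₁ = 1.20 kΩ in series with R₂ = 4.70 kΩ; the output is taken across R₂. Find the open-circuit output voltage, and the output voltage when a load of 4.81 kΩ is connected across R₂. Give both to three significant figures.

Unloaded: 16.4 V; loaded: 13.7 V

Open-circuit: V = 20.6 × 4.70/(1.20 + 4.70) = 16.4 V.
With the load, R₂ becomes R₂‖R_L = 2.377 kΩ, so V = 20.6 × 2.377/3.577 = 13.7 V.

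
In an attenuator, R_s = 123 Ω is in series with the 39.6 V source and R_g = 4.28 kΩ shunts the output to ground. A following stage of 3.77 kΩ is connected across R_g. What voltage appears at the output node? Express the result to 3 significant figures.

V_out ≈ 37.3 V

The load sits in parallel with R_g: R_g‖R_L = (4280 × 3770) / (4280 + 3770) = 2004 Ω.
V_out = 39.6 × 2004 / (123 + 2004) = 39.6 × 2004/2127 = 37.3 V.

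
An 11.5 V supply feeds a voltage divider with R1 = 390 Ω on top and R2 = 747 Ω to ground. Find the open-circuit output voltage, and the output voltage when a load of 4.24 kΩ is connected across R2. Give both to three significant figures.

Open-circuit: V = 11.5 × 747/(390 + 747) = 7.56 V.
With the load, R2 becomes R2‖R_L = 635.1 Ω, so V = 11.5 × 635.1/1025 = 7.12 V.

Unloaded: 7.56 V; loaded: 7.12 V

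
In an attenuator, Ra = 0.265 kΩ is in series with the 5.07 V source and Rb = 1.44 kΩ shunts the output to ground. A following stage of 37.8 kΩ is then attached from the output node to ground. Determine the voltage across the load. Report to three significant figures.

V_out ≈ 4.26 V

The load sits in parallel with Rb: Rb‖R_L = (1440 × 37800) / (1440 + 37800) = 1387 Ω.
V_out = 5.07 × 1387 / (265 + 1387) = 5.07 × 1387/1652 = 4.26 V.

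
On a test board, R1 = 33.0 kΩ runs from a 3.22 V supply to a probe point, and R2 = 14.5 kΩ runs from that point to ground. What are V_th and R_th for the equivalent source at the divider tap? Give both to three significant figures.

V_th = 0.983 V, R_th = 10.1 kΩ

V_th is the open-circuit tap voltage: 3.22 × 14.5/(33.0 + 14.5) = 0.983 V.
With the supply zeroed, R1 and R2 appear in parallel from the tap: R_th = R1‖R2 = (33.0 × 14.5)/47.50 = 10.1 kΩ.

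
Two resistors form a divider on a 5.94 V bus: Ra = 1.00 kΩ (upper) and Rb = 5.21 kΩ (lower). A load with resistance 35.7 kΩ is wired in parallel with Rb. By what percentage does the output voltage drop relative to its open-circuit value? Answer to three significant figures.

2.30 %

The divider's output (Thévenin) resistance is Ra‖Rb = 0.8390 kΩ.
Fractional drop under load = R_th/(R_th + R_L) = 0.8390 / (0.8390 + 35.7) = 0.02296.
So the output falls by 2.30 %.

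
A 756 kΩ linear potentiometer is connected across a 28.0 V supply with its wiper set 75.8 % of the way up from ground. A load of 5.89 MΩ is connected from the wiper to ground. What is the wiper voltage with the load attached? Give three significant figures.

V ≈ 20.7 V

The wiper splits the pot into (1−α)R = 183.0 kΩ above and αR = 573.0 kΩ below.
Lower section ‖ load = 522.2 kΩ.
V_wiper = 28.0 × 522.2/(183.0 + 522.2) = 20.7 V.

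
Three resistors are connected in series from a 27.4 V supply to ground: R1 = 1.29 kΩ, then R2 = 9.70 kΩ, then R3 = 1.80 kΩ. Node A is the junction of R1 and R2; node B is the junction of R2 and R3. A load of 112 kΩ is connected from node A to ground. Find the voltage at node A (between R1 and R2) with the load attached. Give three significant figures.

Below node A the series string R2+R3 = 11.50 kΩ sits in parallel with the 112 kΩ load: 10.43 kΩ.
V_A = 27.4 × 10.43/(1.29 + 10.43) = 24.4 V.

V ≈ 24.4 V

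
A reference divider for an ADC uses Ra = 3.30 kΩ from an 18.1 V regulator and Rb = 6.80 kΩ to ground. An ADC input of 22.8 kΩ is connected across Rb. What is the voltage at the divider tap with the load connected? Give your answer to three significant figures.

The load sits in parallel with Rb: Rb‖R_L = (6.80 × 22.8) / (6.80 + 22.8) = 5.238 kΩ.
V_out = 18.1 × 5.238 / (3.30 + 5.238) = 18.1 × 5.238/8.538 = 11.1 V.

V_out ≈ 11.1 V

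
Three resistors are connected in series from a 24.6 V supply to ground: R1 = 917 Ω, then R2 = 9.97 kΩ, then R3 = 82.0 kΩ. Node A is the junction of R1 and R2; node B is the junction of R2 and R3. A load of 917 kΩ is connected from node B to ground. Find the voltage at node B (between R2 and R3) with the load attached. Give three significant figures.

V ≈ 21.5 V

At node B, R3 is in parallel with the load: R3‖R_L = 75270 Ω.
Below node A the resistance is R2 + (R3‖R_L) = 85240 Ω, so V_A = 24.6 × 85240/86160 = 24.34 V.
Then V_B = V_A × (R3‖R_L)/(R2 + R3‖R_L) = 24.34 × 75270/85240 = 21.5 V.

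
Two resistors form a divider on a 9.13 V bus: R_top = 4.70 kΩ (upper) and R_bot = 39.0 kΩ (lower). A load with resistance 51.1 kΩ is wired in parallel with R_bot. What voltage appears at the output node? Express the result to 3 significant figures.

The load sits in parallel with R_bot: R_bot‖R_L = (39.0 × 51.1) / (39.0 + 51.1) = 22.12 kΩ.
V_out = 9.13 × 22.12 / (4.70 + 22.12) = 9.13 × 22.12/26.82 = 7.53 V.
(Unloaded it would have been 8.15 V.)

V_out ≈ 7.53 V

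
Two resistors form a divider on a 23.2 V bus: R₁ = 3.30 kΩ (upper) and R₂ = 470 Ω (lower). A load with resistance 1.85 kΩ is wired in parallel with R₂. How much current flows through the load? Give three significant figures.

I_L ≈ 1.28 mA

R₂‖R_L = 374.8 Ω; V_out = 23.2 × 374.8/3675 = 2.366 V.
I_L = V_out / R_L = 2.366 / 1.85 kΩ = 1.28 mA.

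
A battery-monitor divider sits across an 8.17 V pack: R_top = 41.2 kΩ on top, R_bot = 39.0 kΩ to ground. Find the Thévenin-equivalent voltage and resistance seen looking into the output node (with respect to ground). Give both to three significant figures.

V_th is the open-circuit tap voltage: 8.17 × 39.0/(41.2 + 39.0) = 3.97 V.
With the supply zeroed, R_top and R_bot appear in parallel from the tap: R_th = R_top‖R_bot = (41.2 × 39.0)/80.20 = 20.0 kΩ.

V_th = 3.97 V, R_th = 20.0 kΩ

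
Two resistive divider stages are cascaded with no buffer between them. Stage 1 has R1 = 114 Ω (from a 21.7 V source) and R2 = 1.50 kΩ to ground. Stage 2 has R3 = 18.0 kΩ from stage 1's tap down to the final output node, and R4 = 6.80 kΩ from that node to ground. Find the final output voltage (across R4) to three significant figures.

Stage 2 presents R3+R4 = 24800 Ω as a load on stage 1's tap.
Stage 1's lower leg becomes R2‖(R3+R4) = 1414 Ω, so V_mid = 21.7 × 1414/1528 = 20.08 V.
Stage 2 is itself unloaded: V_out = V_mid × R4/(R3+R4) = 20.08 × 6800/24800 = 5.51 V.

V_out ≈ 5.51 V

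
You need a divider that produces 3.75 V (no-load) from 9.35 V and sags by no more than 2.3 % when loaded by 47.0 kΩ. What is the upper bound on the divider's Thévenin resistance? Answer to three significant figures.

R_th ≤ 1.11 kΩ

Loading drop = R_th/(R_th + R_L) ≤ 0.0230, so R_th ≤ R_L · ε/(1−ε) = 47.0 kΩ × 0.0230/0.9770 = 1.11 kΩ.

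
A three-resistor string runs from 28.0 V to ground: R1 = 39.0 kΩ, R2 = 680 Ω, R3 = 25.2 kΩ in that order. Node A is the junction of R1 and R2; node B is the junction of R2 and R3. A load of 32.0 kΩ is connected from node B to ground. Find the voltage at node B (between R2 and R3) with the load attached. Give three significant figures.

V ≈ 7.34 V

At node B, R3 is in parallel with the load: R3‖R_L = 14100 Ω.
Below node A the resistance is R2 + (R3‖R_L) = 14780 Ω, so V_A = 28.0 × 14780/53780 = 7.694 V.
Then V_B = V_A × (R3‖R_L)/(R2 + R3‖R_L) = 7.694 × 14100/14780 = 7.34 V.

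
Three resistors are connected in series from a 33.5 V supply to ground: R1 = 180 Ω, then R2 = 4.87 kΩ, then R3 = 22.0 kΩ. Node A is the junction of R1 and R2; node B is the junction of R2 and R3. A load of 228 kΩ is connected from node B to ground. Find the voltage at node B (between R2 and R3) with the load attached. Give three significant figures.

At node B, R3 is in parallel with the load: R3‖R_L = 20060 Ω.
Below node A the resistance is R2 + (R3‖R_L) = 24930 Ω, so V_A = 33.5 × 24930/25110 = 33.26 V.
Then V_B = V_A × (R3‖R_L)/(R2 + R3‖R_L) = 33.26 × 20060/24930 = 26.8 V.

V ≈ 26.8 V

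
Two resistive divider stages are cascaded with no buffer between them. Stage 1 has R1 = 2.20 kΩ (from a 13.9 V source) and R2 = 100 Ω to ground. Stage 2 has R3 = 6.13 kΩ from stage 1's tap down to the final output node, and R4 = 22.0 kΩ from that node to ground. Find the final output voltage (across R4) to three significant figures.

V_out ≈ 0.471 V

Stage 2 presents R3+R4 = 28130 Ω as a load on stage 1's tap.
Stage 1's lower leg becomes R2‖(R3+R4) = 99.65 Ω, so V_mid = 13.9 × 99.65/2300 = 0.6023 V.
Stage 2 is itself unloaded: V_out = V_mid × R4/(R3+R4) = 0.6023 × 22000/28130 = 0.471 V.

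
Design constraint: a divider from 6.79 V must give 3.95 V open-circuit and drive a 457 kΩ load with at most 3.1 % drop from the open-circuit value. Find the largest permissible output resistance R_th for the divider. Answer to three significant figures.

Loading drop = R_th/(R_th + R_L) ≤ 0.0310, so R_th ≤ R_L · ε/(1−ε) = 457 kΩ × 0.0310/0.9690 = 14.6 kΩ.

R_th ≤ 14.6 kΩ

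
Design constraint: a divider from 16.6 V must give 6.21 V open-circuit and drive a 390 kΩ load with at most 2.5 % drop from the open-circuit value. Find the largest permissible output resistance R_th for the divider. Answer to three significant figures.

Loading drop = R_th/(R_th + R_L) ≤ 0.0250, so R_th ≤ R_L · ε/(1−ε) = 390 kΩ × 0.0250/0.9750 = 10.0 kΩ.

R_th ≤ 10.0 kΩ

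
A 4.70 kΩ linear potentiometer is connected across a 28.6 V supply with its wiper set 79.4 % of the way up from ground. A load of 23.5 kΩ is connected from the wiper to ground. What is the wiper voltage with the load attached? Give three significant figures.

The wiper splits the pot into (1−α)R = 968.2 Ω above and αR = 3732 Ω below.
Lower section ‖ load = 3220 Ω.
V_wiper = 28.6 × 3220/(968.2 + 3220) = 22.0 V.

V ≈ 22.0 V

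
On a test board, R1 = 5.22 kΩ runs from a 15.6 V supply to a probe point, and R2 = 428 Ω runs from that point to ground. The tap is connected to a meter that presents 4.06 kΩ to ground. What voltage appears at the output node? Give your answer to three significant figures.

V_out ≈ 1.08 V

The load sits in parallel with R2: R2‖R_L = (428 × 4060) / (428 + 4060) = 387.2 Ω.
V_out = 15.6 × 387.2 / (5220 + 387.2) = 15.6 × 387.2/5607 = 1.08 V.
(Unloaded it would have been 1.18 V.)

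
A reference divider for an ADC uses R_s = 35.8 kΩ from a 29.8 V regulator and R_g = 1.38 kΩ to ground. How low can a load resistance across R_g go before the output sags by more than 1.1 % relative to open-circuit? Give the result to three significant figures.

R_L(min) ≈ 119 kΩ

Output resistance R_th = R_s‖R_g = (35.8 × 1.38)/37.18 = 1.329 kΩ.
The fractional drop is R_th/(R_th + R_L); requiring this ≤ 0.0110 gives R_L ≥ R_th(1/0.0110 − 1) = 1.329 × 89.91 = 119 kΩ.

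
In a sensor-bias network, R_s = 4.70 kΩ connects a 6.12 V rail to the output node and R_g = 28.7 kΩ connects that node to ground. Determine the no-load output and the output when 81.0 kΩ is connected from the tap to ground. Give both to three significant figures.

Open-circuit: V = 6.12 × 28.7/(4.70 + 28.7) = 5.26 V.
With the load, R_g becomes R_g‖R_L = 21.19 kΩ, so V = 6.12 × 21.19/25.89 = 5.01 V.

Unloaded: 5.26 V; loaded: 5.01 V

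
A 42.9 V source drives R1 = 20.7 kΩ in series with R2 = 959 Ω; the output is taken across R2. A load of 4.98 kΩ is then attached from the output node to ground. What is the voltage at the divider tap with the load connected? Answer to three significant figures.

V_out ≈ 1.60 V

The load sits in parallel with R2: R2‖R_L = (959 × 4980) / (959 + 4980) = 804.1 Ω.
V_out = 42.9 × 804.1 / (20700 + 804.1) = 42.9 × 804.1/21500 = 1.60 V.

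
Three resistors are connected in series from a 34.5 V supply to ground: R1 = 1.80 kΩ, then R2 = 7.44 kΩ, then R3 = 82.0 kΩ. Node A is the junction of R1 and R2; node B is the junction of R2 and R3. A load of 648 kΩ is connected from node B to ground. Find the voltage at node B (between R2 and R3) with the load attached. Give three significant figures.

At node B, R3 is in parallel with the load: R3‖R_L = 72.79 kΩ.
Below node A the resistance is R2 + (R3‖R_L) = 80.23 kΩ, so V_A = 34.5 × 80.23/82.03 = 33.74 V.
Then V_B = V_A × (R3‖R_L)/(R2 + R3‖R_L) = 33.74 × 72.79/80.23 = 30.6 V.

V ≈ 30.6 V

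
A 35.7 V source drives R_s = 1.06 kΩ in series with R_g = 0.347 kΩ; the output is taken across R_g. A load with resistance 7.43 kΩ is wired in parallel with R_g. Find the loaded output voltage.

V_out ≈ 8.51 V

The load sits in parallel with R_g: R_g‖R_L = (347 × 7430) / (347 + 7430) = 331.5 Ω.
V_out = 35.7 × 331.5 / (1060 + 331.5) = 35.7 × 331.5/1392 = 8.51 V.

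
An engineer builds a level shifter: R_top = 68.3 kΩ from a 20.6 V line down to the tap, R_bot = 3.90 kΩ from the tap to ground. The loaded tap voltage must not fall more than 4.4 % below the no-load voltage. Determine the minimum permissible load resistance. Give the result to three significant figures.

R_L(min) ≈ 80.2 kΩ

Output resistance R_th = R_top‖R_bot = (68.3 × 3.90)/72.20 = 3.689 kΩ.
The fractional drop is R_th/(R_th + R_L); requiring this ≤ 0.0440 gives R_L ≥ R_th(1/0.0440 − 1) = 3.689 × 21.73 = 80.2 kΩ.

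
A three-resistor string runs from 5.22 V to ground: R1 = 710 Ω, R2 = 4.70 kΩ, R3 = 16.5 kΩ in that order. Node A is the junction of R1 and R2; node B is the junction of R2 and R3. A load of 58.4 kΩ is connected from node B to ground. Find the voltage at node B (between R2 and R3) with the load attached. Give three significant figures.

V ≈ 3.67 V

At node B, R3 is in parallel with the load: R3‖R_L = 12870 Ω.
Below node A the resistance is R2 + (R3‖R_L) = 17570 Ω, so V_A = 5.22 × 17570/18280 = 5.017 V.
Then V_B = V_A × (R3‖R_L)/(R2 + R3‖R_L) = 5.017 × 12870/17570 = 3.67 V.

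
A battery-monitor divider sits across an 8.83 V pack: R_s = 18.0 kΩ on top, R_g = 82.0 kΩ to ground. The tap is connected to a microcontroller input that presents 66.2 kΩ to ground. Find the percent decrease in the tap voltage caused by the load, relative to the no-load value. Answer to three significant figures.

The divider's output (Thévenin) resistance is R_s‖R_g = 14.76 kΩ.
Fractional drop under load = R_th/(R_th + R_L) = 14.76 / (14.76 + 66.2) = 0.1823.
So the output falls by 18.2 %.

18.2 %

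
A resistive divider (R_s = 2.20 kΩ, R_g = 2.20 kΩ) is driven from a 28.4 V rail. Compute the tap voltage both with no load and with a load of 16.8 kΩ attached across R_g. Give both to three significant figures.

Unloaded: 14.2 V; loaded: 13.3 V

Open-circuit: V = 28.4 × 2.20/(2.20 + 2.20) = 14.2 V.
With the load, R_g becomes R_g‖R_L = 1.945 kΩ, so V = 28.4 × 1.945/4.145 = 13.3 V.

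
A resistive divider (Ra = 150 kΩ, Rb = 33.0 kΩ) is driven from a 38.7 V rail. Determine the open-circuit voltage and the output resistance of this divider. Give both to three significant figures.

V_th = 6.98 V, R_th = 27.0 kΩ

V_th is the open-circuit tap voltage: 38.7 × 33.0/(150 + 33.0) = 6.98 V.
With the supply zeroed, Ra and Rb appear in parallel from the tap: R_th = Ra‖Rb = (150 × 33.0)/183.0 = 27.0 kΩ.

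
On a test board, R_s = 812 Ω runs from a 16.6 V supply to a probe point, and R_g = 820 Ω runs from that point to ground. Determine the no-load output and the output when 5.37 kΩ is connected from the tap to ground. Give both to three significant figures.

Unloaded: 8.34 V; loaded: 7.75 V

Open-circuit: V = 16.6 × 820/(812 + 820) = 8.34 V.
With the load, R_g becomes R_g‖R_L = 711.4 Ω, so V = 16.6 × 711.4/1523 = 7.75 V.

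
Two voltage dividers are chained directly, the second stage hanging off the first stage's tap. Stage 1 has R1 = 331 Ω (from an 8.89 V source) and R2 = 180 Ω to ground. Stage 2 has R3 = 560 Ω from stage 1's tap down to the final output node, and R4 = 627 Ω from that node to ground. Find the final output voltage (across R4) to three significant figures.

V_out ≈ 1.51 V

Stage 2 presents R3+R4 = 1187 Ω as a load on stage 1's tap.
Stage 1's lower leg becomes R2‖(R3+R4) = 156.3 Ω, so V_mid = 8.89 × 156.3/487.3 = 2.851 V.
Stage 2 is itself unloaded: V_out = V_mid × R4/(R3+R4) = 2.851 × 627/1187 = 1.51 V.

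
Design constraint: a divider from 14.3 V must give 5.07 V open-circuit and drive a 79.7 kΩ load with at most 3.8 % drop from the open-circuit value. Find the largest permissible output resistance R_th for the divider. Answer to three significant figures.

Loading drop = R_th/(R_th + R_L) ≤ 0.0380, so R_th ≤ R_L · ε/(1−ε) = 79.7 kΩ × 0.0380/0.9620 = 3.15 kΩ.
(Any R1, R2 with R2/(R1+R2) = 0.355 and R1‖R2 ≤ 3.15 kΩ will meet the spec.)

R_th ≤ 3.15 kΩ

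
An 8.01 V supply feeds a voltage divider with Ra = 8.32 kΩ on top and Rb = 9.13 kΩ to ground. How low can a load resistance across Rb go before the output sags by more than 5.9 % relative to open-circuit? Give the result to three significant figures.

Output resistance R_th = Ra‖Rb = (8.32 × 9.13)/17.45 = 4.353 kΩ.
The fractional drop is R_th/(R_th + R_L); requiring this ≤ 0.0590 gives R_L ≥ R_th(1/0.0590 − 1) = 4.353 × 15.95 = 69.4 kΩ.

R_L(min) ≈ 69.4 kΩ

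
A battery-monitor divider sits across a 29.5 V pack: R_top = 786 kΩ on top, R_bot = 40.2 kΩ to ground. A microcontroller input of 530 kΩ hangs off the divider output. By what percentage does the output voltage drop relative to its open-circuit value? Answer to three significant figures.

The divider's output (Thévenin) resistance is R_top‖R_bot = 38.24 kΩ.
Fractional drop under load = R_th/(R_th + R_L) = 38.24 / (38.24 + 530) = 0.06730.
So the output falls by 6.73 %.

6.73 %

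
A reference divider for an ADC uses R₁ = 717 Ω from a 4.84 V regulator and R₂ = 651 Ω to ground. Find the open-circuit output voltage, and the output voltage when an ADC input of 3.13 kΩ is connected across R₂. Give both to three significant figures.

Unloaded: 2.30 V; loaded: 2.08 V

Open-circuit: V = 4.84 × 651/(717 + 651) = 2.30 V.
With the load, R₂ becomes R₂‖R_L = 538.9 Ω, so V = 4.84 × 538.9/1256 = 2.08 V.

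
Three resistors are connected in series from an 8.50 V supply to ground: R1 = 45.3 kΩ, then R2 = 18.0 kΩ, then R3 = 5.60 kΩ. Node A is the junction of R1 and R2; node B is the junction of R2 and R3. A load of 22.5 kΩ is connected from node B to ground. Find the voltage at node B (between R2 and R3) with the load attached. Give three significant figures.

At node B, R3 is in parallel with the load: R3‖R_L = 4.484 kΩ.
Below node A the resistance is R2 + (R3‖R_L) = 22.48 kΩ, so V_A = 8.50 × 22.48/67.78 = 2.819 V.
Then V_B = V_A × (R3‖R_L)/(R2 + R3‖R_L) = 2.819 × 4.484/22.48 = 0.562 V.

V ≈ 0.562 V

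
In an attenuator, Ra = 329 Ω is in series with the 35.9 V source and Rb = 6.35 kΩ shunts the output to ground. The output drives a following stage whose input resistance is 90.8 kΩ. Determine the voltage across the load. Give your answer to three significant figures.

The load sits in parallel with Rb: Rb‖R_L = (6350 × 90800) / (6350 + 90800) = 5935 Ω.
V_out = 35.9 × 5935 / (329 + 5935) = 35.9 × 5935/6264 = 34.0 V.
(Unloaded it would have been 34.1 V.)

V_out ≈ 34.0 V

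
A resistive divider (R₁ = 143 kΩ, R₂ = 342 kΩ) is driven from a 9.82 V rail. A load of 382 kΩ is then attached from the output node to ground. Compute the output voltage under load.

The load sits in parallel with R₂: R₂‖R_L = (342 × 382) / (342 + 382) = 180.4 kΩ.
V_out = 9.82 × 180.4 / (143 + 180.4) = 9.82 × 180.4/323.4 = 5.48 V.
(Unloaded it would have been 6.92 V.)

V_out ≈ 5.48 V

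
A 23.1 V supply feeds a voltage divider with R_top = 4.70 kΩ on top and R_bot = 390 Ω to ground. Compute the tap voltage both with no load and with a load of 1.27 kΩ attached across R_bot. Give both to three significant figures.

Open-circuit: V = 23.1 × 390/(4700 + 390) = 1.77 V.
With the load, R_bot becomes R_bot‖R_L = 298.4 Ω, so V = 23.1 × 298.4/4998 = 1.38 V.

Unloaded: 1.77 V; loaded: 1.38 V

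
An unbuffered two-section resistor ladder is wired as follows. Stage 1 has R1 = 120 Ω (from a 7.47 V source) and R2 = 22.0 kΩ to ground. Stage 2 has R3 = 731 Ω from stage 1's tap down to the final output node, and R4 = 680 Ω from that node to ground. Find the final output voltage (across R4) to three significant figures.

Stage 2 presents R3+R4 = 1411 Ω as a load on stage 1's tap.
Stage 1's lower leg becomes R2‖(R3+R4) = 1326 Ω, so V_mid = 7.47 × 1326/1446 = 6.850 V.
Stage 2 is itself unloaded: V_out = V_mid × R4/(R3+R4) = 6.850 × 680/1411 = 3.30 V.

V_out ≈ 3.30 V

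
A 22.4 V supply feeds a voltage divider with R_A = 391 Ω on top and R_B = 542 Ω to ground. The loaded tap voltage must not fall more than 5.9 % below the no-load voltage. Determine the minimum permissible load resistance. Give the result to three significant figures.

Output resistance R_th = R_A‖R_B = (391 × 542)/933.0 = 227.1 Ω.
The fractional drop is R_th/(R_th + R_L); requiring this ≤ 0.0590 gives R_L ≥ R_th(1/0.0590 − 1) = 227.1 × 15.95 = 3.62 kΩ.

R_L(min) ≈ 3.62 kΩ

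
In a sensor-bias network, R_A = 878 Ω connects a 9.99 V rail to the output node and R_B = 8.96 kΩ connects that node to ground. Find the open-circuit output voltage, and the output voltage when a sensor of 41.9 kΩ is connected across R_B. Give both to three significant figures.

Unloaded: 9.10 V; loaded: 8.93 V

Open-circuit: V = 9.99 × 8960/(878 + 8960) = 9.10 V.
With the load, R_B becomes R_B‖R_L = 7382 Ω, so V = 9.99 × 7382/8260 = 8.93 V.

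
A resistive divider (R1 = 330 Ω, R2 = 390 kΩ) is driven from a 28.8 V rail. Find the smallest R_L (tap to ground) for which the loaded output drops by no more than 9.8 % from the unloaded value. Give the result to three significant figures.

Output resistance R_th = R1‖R2 = (330 × 390000)/390300 = 329.7 Ω.
The fractional drop is R_th/(R_th + R_L); requiring this ≤ 0.0980 gives R_L ≥ R_th(1/0.0980 − 1) = 329.7 × 9.204 = 3.03 kΩ.

R_L(min) ≈ 3.03 kΩ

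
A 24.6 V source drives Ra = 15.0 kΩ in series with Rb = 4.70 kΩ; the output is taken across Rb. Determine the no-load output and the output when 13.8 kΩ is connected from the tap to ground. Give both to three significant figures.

Unloaded: 5.87 V; loaded: 4.66 V

Open-circuit: V = 24.6 × 4.70/(15.0 + 4.70) = 5.87 V.
With the load, Rb becomes Rb‖R_L = 3.506 kΩ, so V = 24.6 × 3.506/18.51 = 4.66 V.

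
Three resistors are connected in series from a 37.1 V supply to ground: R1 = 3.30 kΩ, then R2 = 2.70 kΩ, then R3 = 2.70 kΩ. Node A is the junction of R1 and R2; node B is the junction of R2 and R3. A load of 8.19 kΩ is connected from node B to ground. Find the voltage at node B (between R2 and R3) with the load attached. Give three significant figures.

V ≈ 9.38 V

At node B, R3 is in parallel with the load: R3‖R_L = 2.031 kΩ.
Below node A the resistance is R2 + (R3‖R_L) = 4.731 kΩ, so V_A = 37.1 × 4.731/8.031 = 21.85 V.
Then V_B = V_A × (R3‖R_L)/(R2 + R3‖R_L) = 21.85 × 2.031/4.731 = 9.38 V.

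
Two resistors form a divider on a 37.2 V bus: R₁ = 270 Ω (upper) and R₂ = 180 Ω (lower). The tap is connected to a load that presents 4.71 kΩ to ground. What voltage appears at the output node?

V_out ≈ 14.5 V

The load sits in parallel with R₂: R₂‖R_L = (180 × 4710) / (180 + 4710) = 173.4 Ω.
V_out = 37.2 × 173.4 / (270 + 173.4) = 37.2 × 173.4/443.4 = 14.5 V.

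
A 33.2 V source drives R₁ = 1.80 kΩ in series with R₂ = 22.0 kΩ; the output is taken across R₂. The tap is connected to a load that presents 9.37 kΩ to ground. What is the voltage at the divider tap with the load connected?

The load sits in parallel with R₂: R₂‖R_L = (22.0 × 9.37) / (22.0 + 9.37) = 6.571 kΩ.
V_out = 33.2 × 6.571 / (1.80 + 6.571) = 33.2 × 6.571/8.371 = 26.1 V.
(Unloaded it would have been 30.7 V.)

V_out ≈ 26.1 V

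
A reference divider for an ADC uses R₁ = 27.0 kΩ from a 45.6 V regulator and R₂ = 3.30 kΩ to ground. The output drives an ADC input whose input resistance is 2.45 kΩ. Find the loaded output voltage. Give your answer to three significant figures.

The load sits in parallel with R₂: R₂‖R_L = (3.30 × 2.45) / (3.30 + 2.45) = 1.406 kΩ.
V_out = 45.6 × 1.406 / (27.0 + 1.406) = 45.6 × 1.406/28.41 = 2.26 V.
(Unloaded it would have been 4.97 V.)

V_out ≈ 2.26 V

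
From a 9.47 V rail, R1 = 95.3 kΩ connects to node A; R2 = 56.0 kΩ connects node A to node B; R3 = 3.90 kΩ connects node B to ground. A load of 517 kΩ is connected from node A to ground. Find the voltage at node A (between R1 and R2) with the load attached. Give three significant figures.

Below node A the series string R2+R3 = 59.90 kΩ sits in parallel with the 517 kΩ load: 53.68 kΩ.
V_A = 9.47 × 53.68/(95.3 + 53.68) = 3.41 V.

V ≈ 3.41 V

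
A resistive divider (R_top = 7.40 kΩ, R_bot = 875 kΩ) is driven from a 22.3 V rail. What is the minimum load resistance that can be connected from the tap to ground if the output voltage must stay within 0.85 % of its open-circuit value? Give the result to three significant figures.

Output resistance R_th = R_top‖R_bot = (7.40 × 875)/882.4 = 7.338 kΩ.
The fractional drop is R_th/(R_th + R_L); requiring this ≤ 0.00850 gives R_L ≥ R_th(1/0.00850 − 1) = 7.338 × 116.6 = 856 kΩ.

R_L(min) ≈ 856 kΩ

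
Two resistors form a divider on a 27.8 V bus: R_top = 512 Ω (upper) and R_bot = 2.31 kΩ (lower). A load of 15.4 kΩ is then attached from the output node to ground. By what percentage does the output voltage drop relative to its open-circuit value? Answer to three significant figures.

The divider's output (Thévenin) resistance is R_top‖R_bot = 419.1 Ω.
Fractional drop under load = R_th/(R_th + R_L) = 419.1 / (419.1 + 15400) = 0.02649.
So the output falls by 2.65 %.

2.65 %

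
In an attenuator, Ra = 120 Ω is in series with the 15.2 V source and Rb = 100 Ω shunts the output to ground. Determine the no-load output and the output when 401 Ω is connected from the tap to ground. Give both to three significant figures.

Unloaded: 6.91 V; loaded: 6.08 V

Open-circuit: V = 15.2 × 100/(120 + 100) = 6.91 V.
With the load, Rb becomes Rb‖R_L = 80.04 Ω, so V = 15.2 × 80.04/200.0 = 6.08 V.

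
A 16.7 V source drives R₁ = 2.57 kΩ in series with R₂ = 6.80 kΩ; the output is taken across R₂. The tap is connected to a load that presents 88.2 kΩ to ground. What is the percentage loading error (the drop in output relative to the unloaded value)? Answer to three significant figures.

2.07 %

The divider's output (Thévenin) resistance is R₁‖R₂ = 1.865 kΩ.
Fractional drop under load = R_th/(R_th + R_L) = 1.865 / (1.865 + 88.2) = 0.02071.
So the output falls by 2.07 %.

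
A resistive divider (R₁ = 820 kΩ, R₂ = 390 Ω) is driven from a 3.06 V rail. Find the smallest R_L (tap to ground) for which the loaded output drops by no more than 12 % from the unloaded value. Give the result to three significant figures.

R_L(min) ≈ 2.86 kΩ

Output resistance R_th = R₁‖R₂ = (820000 × 390)/820400 = 389.8 Ω.
The fractional drop is R_th/(R_th + R_L); requiring this ≤ 0.120 gives R_L ≥ R_th(1/0.120 − 1) = 389.8 × 7.333 = 2.86 kΩ.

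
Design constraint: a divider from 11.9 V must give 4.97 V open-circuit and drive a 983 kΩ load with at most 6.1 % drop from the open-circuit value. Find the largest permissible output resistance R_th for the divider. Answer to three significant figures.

Loading drop = R_th/(R_th + R_L) ≤ 0.0610, so R_th ≤ R_L · ε/(1−ε) = 983 kΩ × 0.0610/0.9390 = 63.9 kΩ.

R_th ≤ 63.9 kΩ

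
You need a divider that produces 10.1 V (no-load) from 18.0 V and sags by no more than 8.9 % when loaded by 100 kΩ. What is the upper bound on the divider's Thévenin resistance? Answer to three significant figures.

Loading drop = R_th/(R_th + R_L) ≤ 0.0890, so R_th ≤ R_L · ε/(1−ε) = 100 kΩ × 0.0890/0.9110 = 9.77 kΩ.
(Any R1, R2 with R2/(R1+R2) = 0.561 and R1‖R2 ≤ 9.77 kΩ will meet the spec.)

R_th ≤ 9.77 kΩ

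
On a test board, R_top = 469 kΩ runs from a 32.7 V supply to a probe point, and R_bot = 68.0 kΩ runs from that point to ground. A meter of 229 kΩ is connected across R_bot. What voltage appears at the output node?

V_out ≈ 3.29 V

The load sits in parallel with R_bot: R_bot‖R_L = (68.0 × 229) / (68.0 + 229) = 52.43 kΩ.
V_out = 32.7 × 52.43 / (469 + 52.43) = 32.7 × 52.43/521.4 = 3.29 V.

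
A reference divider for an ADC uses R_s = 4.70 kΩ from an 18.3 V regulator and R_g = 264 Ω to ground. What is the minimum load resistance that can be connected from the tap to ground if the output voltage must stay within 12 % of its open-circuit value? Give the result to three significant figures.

Output resistance R_th = R_s‖R_g = (4700 × 264)/4964 = 250.0 Ω.
The fractional drop is R_th/(R_th + R_L); requiring this ≤ 0.120 gives R_L ≥ R_th(1/0.120 − 1) = 250.0 × 7.333 = 1.83 kΩ.

R_L(min) ≈ 1.83 kΩ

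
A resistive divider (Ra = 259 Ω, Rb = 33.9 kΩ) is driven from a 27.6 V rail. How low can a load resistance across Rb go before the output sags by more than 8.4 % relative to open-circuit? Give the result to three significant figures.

Output resistance R_th = Ra‖Rb = (259 × 33900)/34160 = 257.0 Ω.
The fractional drop is R_th/(R_th + R_L); requiring this ≤ 0.0840 gives R_L ≥ R_th(1/0.0840 − 1) = 257.0 × 10.90 = 2.80 kΩ.

R_L(min) ≈ 2.80 kΩ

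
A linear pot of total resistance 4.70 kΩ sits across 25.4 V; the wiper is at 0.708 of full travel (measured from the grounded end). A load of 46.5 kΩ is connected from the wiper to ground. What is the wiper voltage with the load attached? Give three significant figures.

V ≈ 17.6 V

The wiper splits the pot into (1−α)R = 1.372 kΩ above and αR = 3.328 kΩ below.
Lower section ‖ load = 3.105 kΩ.
V_wiper = 25.4 × 3.105/(1.372 + 3.105) = 17.6 V.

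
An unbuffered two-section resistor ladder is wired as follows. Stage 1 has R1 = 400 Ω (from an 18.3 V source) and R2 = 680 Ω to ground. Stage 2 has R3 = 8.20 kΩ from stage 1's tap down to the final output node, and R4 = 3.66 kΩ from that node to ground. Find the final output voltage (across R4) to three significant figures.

Stage 2 presents R3+R4 = 11860 Ω as a load on stage 1's tap.
Stage 1's lower leg becomes R2‖(R3+R4) = 643.1 Ω, so V_mid = 18.3 × 643.1/1043 = 11.28 V.
Stage 2 is itself unloaded: V_out = V_mid × R4/(R3+R4) = 11.28 × 3660/11860 = 3.48 V.

V_out ≈ 3.48 V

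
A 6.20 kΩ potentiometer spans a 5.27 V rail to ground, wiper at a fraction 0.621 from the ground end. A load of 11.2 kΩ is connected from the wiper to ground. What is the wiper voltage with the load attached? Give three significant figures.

V ≈ 2.90 V

The wiper splits the pot into (1−α)R = 2.350 kΩ above and αR = 3.850 kΩ below.
Lower section ‖ load = 2.865 kΩ.
V_wiper = 5.27 × 2.865/(2.350 + 2.865) = 2.90 V.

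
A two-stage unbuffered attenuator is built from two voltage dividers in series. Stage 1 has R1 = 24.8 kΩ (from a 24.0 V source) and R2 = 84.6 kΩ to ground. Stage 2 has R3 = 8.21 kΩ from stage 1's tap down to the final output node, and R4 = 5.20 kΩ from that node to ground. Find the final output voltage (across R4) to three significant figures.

Stage 2 presents R3+R4 = 13.41 kΩ as a load on stage 1's tap.
Stage 1's lower leg becomes R2‖(R3+R4) = 11.58 kΩ, so V_mid = 24.0 × 11.58/36.38 = 7.637 V.
Stage 2 is itself unloaded: V_out = V_mid × R4/(R3+R4) = 7.637 × 5.20/13.41 = 2.96 V.

V_out ≈ 2.96 V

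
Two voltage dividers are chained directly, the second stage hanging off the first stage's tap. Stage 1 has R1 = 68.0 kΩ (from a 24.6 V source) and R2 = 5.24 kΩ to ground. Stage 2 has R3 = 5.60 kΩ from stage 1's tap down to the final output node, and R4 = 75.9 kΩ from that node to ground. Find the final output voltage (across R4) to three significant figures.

Stage 2 presents R3+R4 = 81.50 kΩ as a load on stage 1's tap.
Stage 1's lower leg becomes R2‖(R3+R4) = 4.923 kΩ, so V_mid = 24.6 × 4.923/72.92 = 1.661 V.
Stage 2 is itself unloaded: V_out = V_mid × R4/(R3+R4) = 1.661 × 75.9/81.50 = 1.55 V.

V_out ≈ 1.55 V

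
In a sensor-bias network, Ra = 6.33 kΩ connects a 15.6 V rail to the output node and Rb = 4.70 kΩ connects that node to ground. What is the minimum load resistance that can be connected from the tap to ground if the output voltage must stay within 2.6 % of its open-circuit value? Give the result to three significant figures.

R_L(min) ≈ 101 kΩ

Output resistance R_th = Ra‖Rb = (6.33 × 4.70)/11.03 = 2.697 kΩ.
The fractional drop is R_th/(R_th + R_L); requiring this ≤ 0.0260 gives R_L ≥ R_th(1/0.0260 − 1) = 2.697 × 37.46 = 101 kΩ.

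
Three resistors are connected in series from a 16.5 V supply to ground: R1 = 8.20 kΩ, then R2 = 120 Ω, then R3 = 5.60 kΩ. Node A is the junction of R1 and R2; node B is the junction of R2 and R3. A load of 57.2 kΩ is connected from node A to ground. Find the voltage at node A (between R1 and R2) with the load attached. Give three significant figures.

Below node A the series string R2+R3 = 5720 Ω sits in parallel with the 57200 Ω load: 5200 Ω.
V_A = 16.5 × 5200/(8200 + 5200) = 6.40 V.

V ≈ 6.40 V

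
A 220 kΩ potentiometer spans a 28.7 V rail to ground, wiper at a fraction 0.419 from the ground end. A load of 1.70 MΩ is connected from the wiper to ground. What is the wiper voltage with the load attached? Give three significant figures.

V ≈ 11.7 V

The wiper splits the pot into (1−α)R = 127.8 kΩ above and αR = 92.18 kΩ below.
Lower section ‖ load = 87.44 kΩ.
V_wiper = 28.7 × 87.44/(127.8 + 87.44) = 11.7 V.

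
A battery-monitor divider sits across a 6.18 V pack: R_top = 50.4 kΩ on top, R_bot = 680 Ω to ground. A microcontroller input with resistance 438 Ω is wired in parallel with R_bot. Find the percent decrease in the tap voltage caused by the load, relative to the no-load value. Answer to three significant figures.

Unloaded V = 6.18 × 680/51080 = 0.08227 V.
Loaded: R_bot‖R_L = 266.4 Ω, giving V = 6.18 × 266.4/50670 = 0.03249 V.
Drop = (0.08227 − 0.03249) / 0.08227 = 60.5 %.

60.5 %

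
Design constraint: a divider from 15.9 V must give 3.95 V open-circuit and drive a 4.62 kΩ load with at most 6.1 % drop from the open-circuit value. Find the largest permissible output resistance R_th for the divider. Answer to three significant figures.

Loading drop = R_th/(R_th + R_L) ≤ 0.0610, so R_th ≤ R_L · ε/(1−ε) = 4.62 kΩ × 0.0610/0.9390 = 300 Ω.
(Any R1, R2 with R2/(R1+R2) = 0.248 and R1‖R2 ≤ 300 Ω will meet the spec.)

R_th ≤ 300 Ω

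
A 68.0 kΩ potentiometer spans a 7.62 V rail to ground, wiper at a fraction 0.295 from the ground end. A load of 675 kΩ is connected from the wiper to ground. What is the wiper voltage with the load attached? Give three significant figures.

The wiper splits the pot into (1−α)R = 47.94 kΩ above and αR = 20.06 kΩ below.
Lower section ‖ load = 19.48 kΩ.
V_wiper = 7.62 × 19.48/(47.94 + 19.48) = 2.20 V.

V ≈ 2.20 V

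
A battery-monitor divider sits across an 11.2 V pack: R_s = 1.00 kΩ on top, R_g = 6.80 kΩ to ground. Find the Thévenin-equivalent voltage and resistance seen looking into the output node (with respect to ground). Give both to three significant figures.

V_th is the open-circuit tap voltage: 11.2 × 6.80/(1.00 + 6.80) = 9.76 V.
With the supply zeroed, R_s and R_g appear in parallel from the tap: R_th = R_s‖R_g = (1.00 × 6.80)/7.800 = 872 Ω.

V_th = 9.76 V, R_th = 872 Ω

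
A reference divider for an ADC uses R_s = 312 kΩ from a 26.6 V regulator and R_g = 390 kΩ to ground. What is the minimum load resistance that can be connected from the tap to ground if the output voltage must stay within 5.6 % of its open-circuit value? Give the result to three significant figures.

R_L(min) ≈ 2.92 MΩ

Output resistance R_th = R_s‖R_g = (312 × 390)/702.0 = 173.3 kΩ.
The fractional drop is R_th/(R_th + R_L); requiring this ≤ 0.0560 gives R_L ≥ R_th(1/0.0560 − 1) = 173.3 × 16.86 = 2.92 MΩ.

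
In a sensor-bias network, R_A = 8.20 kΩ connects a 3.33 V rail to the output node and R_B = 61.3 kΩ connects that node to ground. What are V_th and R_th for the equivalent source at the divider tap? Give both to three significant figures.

V_th is the open-circuit tap voltage: 3.33 × 61.3/(8.20 + 61.3) = 2.94 V.
With the supply zeroed, R_A and R_B appear in parallel from the tap: R_th = R_A‖R_B = (8.20 × 61.3)/69.50 = 7.23 kΩ.

V_th = 2.94 V, R_th = 7.23 kΩ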